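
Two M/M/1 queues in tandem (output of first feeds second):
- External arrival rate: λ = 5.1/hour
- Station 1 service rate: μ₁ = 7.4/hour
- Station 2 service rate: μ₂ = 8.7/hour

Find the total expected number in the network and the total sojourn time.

By Jackson's theorem, each station behaves as independent M/M/1.
Station 1: ρ₁ = 5.1/7.4 = 0.6892, L₁ = ρ₁/(1-ρ₁) = λ/(μ₁-λ) = 5.1/2.30 = 2.2174
Station 2: ρ₂ = 5.1/8.7 = 0.5862, L₂ = ρ₂/(1-ρ₂) = λ/(μ₂-λ) = 5.1/3.60 = 1.4167
Total: L = L₁ + L₂ = 2.2174 + 1.4167 = 3.6341
W = L/λ = 3.6341/5.1 = 0.7126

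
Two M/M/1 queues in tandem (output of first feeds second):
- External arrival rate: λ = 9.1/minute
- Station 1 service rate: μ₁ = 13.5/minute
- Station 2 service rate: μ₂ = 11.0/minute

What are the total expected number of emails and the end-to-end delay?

By Jackson's theorem, each station behaves as independent M/M/1.
Station 1: ρ₁ = 9.1/13.5 = 0.6741, L₁ = ρ₁/(1-ρ₁) = λ/(μ₁-λ) = 9.1/4.40 = 2.0682
Station 2: ρ₂ = 9.1/11.0 = 0.8273, L₂ = ρ₂/(1-ρ₂) = λ/(μ₂-λ) = 9.1/1.90 = 4.7895
Total: L = L₁ + L₂ = 2.0682 + 4.7895 = 6.8577
W = L/λ = 6.8577/9.1 = 0.7536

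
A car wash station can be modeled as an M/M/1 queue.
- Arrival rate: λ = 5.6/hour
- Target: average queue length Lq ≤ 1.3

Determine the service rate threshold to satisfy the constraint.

For M/M/1: Lq = λ²/(μ(μ-λ))
Need Lq ≤ 1.3, i.e. μ(μ-λ) ≥ λ²/1.3
μ² - 5.6μ - 31.36/1.3 ≥ 0  →  μ² - 5.6μ - 24.12308 ≥ 0
Quadratic formula (positive root): μ = [λ + √(λ² + 4×24.12308)]/2
Discriminant: 31.36 + 4×24.12308 = 127.8523, √127.8523 = 11.3072
μ ≥ (5.6 + 11.3072)/2 = 8.4536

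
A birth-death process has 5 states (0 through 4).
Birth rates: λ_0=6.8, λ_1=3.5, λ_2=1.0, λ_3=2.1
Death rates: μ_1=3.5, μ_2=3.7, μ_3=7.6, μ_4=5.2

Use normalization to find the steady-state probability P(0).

Ratios P(n)/P(0) = (λ₀···λₙ₋₁)/(μ₁···μₙ):
P(1)/P(0) = (6.8)/(3.5) = 1.9429
P(2)/P(0) = (6.8×3.5)/(3.5×3.7) = 1.8378
P(3)/P(0) = (6.8×3.5×1.0)/(3.5×3.7×7.6) = 0.2418
P(4)/P(0) = (6.8×3.5×1.0×2.1)/(3.5×3.7×7.6×5.2) = 0.09766

Normalization: ∑ P(n) = 1
P(0) × (1.0000 + 1.9429 + 1.8378 + 0.2418 + 0.09766) = 1
P(0) × 5.1202 = 1
P(0) = 1/5.1202 = 0.1953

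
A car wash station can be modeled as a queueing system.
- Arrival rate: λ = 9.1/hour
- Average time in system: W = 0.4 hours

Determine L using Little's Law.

Little's Law: L = λW
L = 9.1 × 0.4 = 3.6400 cars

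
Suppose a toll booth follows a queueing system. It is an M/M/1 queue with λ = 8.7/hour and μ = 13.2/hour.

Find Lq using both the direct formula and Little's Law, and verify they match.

Method 1 (direct): Lq = λ²/(μ(μ-λ)) = 75.69/(13.2 × 4.50) = 1.2742

Method 2 (Little's Law):
W = 1/(μ-λ) = 1/4.50 = 0.22222
Wq = W - 1/μ = 0.22222 - 0.075758 = 0.14646
Lq = λWq = 8.7 × 0.14646 = 1.2742 ✔ (matches Method 1)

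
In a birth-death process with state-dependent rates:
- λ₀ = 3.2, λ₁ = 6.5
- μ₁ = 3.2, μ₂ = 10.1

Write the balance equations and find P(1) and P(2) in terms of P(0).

Balance equations:
State 0: λ₀P₀ = μ₁P₁ → P₁ = (λ₀/μ₁)P₀ = (3.2/3.2)P₀ = 1.0000P₀
State 1: P₂ = (λ₀λ₁)/(μ₁μ₂)P₀ = (3.2×6.5)/(3.2×10.1)P₀ = 0.6436P₀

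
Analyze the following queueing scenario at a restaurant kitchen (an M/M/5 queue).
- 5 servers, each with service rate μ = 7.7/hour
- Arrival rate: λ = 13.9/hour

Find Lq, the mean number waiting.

Traffic intensity: ρ = λ/(cμ) = 13.9/(5×7.7) = 0.3610
Since ρ = 0.3610 < 1, system is stable.
Offered load a = λ/μ = cρ = 13.9/7.7 = 1.8052
P₀ = [ Σₙ₌₀^4 aⁿ/n! + a^5/(5!(1-ρ)) ]⁻¹
Σ = a^0/0! + a^1/1! + a^2/2! + a^3/3! + a^4/4! = 1.0000 + 1.8052 + 1.6294 + 0.9804 + 0.4425 = 5.8575
a^5/(5!(1-ρ)) = 19.1699/(120 × 0.6390) = 0.2500
P₀ = 1/(5.8575 + 0.2500) = 0.1637
Lq = P₀·a^5·ρ / (5!(1-ρ)²) = 0.16373 × 19.1699 × 0.36104 / (120 × 0.40827) = 0.02313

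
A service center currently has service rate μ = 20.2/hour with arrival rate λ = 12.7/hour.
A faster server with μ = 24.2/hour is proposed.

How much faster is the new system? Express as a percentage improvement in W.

System 1: ρ₁ = 12.7/20.2 = 0.6287, W₁ = 1/(20.2-12.7) = 0.13333
System 2: ρ₂ = 12.7/24.2 = 0.5248, W₂ = 1/(24.2-12.7) = 0.086957
Improvement: (W₁-W₂)/W₁ = (0.13333-0.086957)/0.13333 = 34.78%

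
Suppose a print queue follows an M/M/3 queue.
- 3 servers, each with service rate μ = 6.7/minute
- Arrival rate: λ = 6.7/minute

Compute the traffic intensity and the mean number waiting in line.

Traffic intensity: ρ = λ/(cμ) = 6.7/(3×6.7) = 0.3333
Since ρ = 0.3333 < 1, system is stable.
Offered load a = λ/μ = cρ = 6.7/6.7 = 1.0000
P₀ = [ Σₙ₌₀^2 aⁿ/n! + a^3/(3!(1-ρ)) ]⁻¹
Σ = a^0/0! + a^1/1! + a^2/2! = 1.0000 + 1.0000 + 0.5000 = 2.5000
a^3/(3!(1-ρ)) = 1.0000/(6 × 0.6667) = 0.2500
P₀ = 1/(2.5000 + 0.2500) = 0.3636
Lq = P₀·a^3·ρ / (3!(1-ρ)²) = 0.3636 × 1.0000 × 0.3333 / (6 × 0.4444) = 0.04545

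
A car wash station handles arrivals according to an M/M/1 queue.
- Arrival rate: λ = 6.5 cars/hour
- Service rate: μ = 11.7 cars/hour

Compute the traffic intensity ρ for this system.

Server utilization: ρ = λ/μ
ρ = 6.5/11.7 = 0.5556
The server is busy 55.56% of the time.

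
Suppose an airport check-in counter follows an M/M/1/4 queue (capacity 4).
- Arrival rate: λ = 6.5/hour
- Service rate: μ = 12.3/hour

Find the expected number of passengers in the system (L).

ρ = λ/μ = 6.5/12.3 = 0.52846
P₀ = (1-ρ)/(1-ρ^(K+1)) = (1-0.52846)/(1-0.52846^5) = 0.4715/0.9588 = 0.4918
P_K = P₀×ρ^K = 0.4918 × 0.52846^4 = 0.4918 × 0.07799 = 0.03836
L = ρ[1 - (K+1)ρ^K + Kρ^(K+1)] / [(1-ρ)(1-ρ^(K+1))]
L = 0.52846 × (1 - 5×0.07799 + 4×0.04122) / ((1 - 0.52846) × (1 - 0.04122)) = 0.9058 passengers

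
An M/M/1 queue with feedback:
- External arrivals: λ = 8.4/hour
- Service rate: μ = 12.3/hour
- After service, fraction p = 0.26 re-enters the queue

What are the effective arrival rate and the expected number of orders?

Effective arrival rate: λ_eff = λ/(1-p) = 8.4/(1-0.26) = 8.4/0.74 = 11.35135
ρ = λ_eff/μ = 11.35135/12.3 = 0.922874
L = ρ/(1-ρ) = 0.922874/(1-0.922874) = 11.9658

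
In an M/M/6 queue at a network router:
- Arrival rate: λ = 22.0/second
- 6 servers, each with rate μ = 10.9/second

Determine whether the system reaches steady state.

Stability requires ρ = λ/(cμ) < 1
ρ = 22.0/(6 × 10.9) = 22.0/65.40 = 0.3364
Since 0.3364 < 1, the system is STABLE.
The servers are busy 33.64% of the time.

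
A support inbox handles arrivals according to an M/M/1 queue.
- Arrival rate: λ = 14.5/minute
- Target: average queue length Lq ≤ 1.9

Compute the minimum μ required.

For M/M/1: Lq = λ²/(μ(μ-λ))
Need Lq ≤ 1.9, i.e. μ(μ-λ) ≥ λ²/1.9
μ² - 14.5μ - 210.25/1.9 ≥ 0  →  μ² - 14.5μ - 110.6579 ≥ 0
Quadratic formula (positive root): μ = [λ + √(λ² + 4×110.6579)]/2
Discriminant: 210.25 + 4×110.6579 = 652.8816, √652.8816 = 25.5515
μ ≥ (14.5 + 25.5515)/2 = 20.0258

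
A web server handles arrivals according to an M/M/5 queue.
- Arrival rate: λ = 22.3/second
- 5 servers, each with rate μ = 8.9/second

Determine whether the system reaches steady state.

Stability requires ρ = λ/(cμ) < 1
ρ = 22.3/(5 × 8.9) = 22.3/44.50 = 0.5011
Since 0.5011 < 1, the system is STABLE.
The servers are busy 50.11% of the time.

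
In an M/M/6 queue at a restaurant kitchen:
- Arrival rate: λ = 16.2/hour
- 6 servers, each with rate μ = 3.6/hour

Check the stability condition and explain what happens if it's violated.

Stability requires ρ = λ/(cμ) < 1
ρ = 16.2/(6 × 3.6) = 16.2/21.60 = 0.7500
Since 0.7500 < 1, the system is STABLE.
The servers are busy 75.00% of the time.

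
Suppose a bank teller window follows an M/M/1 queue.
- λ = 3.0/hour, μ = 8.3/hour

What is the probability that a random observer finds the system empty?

ρ = λ/μ = 3.0/8.3 = 0.3614
P(0) = 1 - ρ = 1 - 0.3614 = 0.6386
The server is idle 63.86% of the time.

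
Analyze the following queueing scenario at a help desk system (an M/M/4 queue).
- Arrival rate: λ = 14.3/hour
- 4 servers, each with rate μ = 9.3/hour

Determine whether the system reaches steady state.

Stability requires ρ = λ/(cμ) < 1
ρ = 14.3/(4 × 9.3) = 14.3/37.20 = 0.3844
Since 0.3844 < 1, the system is STABLE.
The servers are busy 38.44% of the time.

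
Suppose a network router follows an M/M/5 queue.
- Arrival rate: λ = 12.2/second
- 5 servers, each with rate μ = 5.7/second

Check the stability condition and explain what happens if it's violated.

Stability requires ρ = λ/(cμ) < 1
ρ = 12.2/(5 × 5.7) = 12.2/28.50 = 0.4281
Since 0.4281 < 1, the system is STABLE.
The servers are busy 42.81% of the time.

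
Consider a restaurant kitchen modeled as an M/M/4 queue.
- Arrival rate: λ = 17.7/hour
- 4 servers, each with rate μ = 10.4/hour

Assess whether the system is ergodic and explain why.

Stability requires ρ = λ/(cμ) < 1
ρ = 17.7/(4 × 10.4) = 17.7/41.60 = 0.4255
Since 0.4255 < 1, the system is STABLE.
The servers are busy 42.55% of the time.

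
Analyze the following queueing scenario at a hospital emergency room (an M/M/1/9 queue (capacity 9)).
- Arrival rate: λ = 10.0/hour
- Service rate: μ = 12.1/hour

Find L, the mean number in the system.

ρ = λ/μ = 10.0/12.1 = 0.826446
P₀ = (1-ρ)/(1-ρ^(K+1)) = (1-0.826446)/(1-0.826446^10) = 0.1736/0.8514 = 0.2039
P_K = P₀×ρ^K = 0.20386 × 0.826446^9 = 0.20386 × 0.17986 = 0.03667
L = ρ[1 - (K+1)ρ^K + Kρ^(K+1)] / [(1-ρ)(1-ρ^(K+1))]
L = 0.826446 × (1 - 10×0.179858 + 9×0.148643) / ((1 - 0.826446) × (1 - 0.148643)) = 3.0159 patients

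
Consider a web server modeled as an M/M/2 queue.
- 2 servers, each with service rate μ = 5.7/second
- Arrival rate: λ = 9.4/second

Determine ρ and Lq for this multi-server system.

Traffic intensity: ρ = λ/(cμ) = 9.4/(2×5.7) = 0.8246
Since ρ = 0.8246 < 1, system is stable.
Offered load a = λ/μ = cρ = 9.4/5.7 = 1.6491
P₀ = [ Σₙ₌₀^1 aⁿ/n! + a^2/(2!(1-ρ)) ]⁻¹
Σ = a^0/0! + a^1/1! = 1.0000 + 1.6491 = 2.6491
a^2/(2!(1-ρ)) = 2.71961/(2 × 0.175439) = 7.7509
P₀ = 1/(2.6491 + 7.7509) = 0.09615
Lq = P₀·a^2·ρ / (2!(1-ρ)²) = 0.096154 × 2.7196 × 0.82456 / (2 × 0.030779) = 3.5028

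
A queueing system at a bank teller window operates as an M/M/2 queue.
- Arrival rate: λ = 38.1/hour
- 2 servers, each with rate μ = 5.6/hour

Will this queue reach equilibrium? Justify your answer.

Stability requires ρ = λ/(cμ) < 1
ρ = 38.1/(2 × 5.6) = 38.1/11.20 = 3.4018
Since 3.4018 ≥ 1, the system is UNSTABLE.
Need c > λ/μ = 38.1/5.6 = 6.80.
Minimum servers needed: c = 7.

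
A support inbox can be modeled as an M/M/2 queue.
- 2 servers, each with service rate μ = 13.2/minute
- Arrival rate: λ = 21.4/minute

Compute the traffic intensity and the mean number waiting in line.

Traffic intensity: ρ = λ/(cμ) = 21.4/(2×13.2) = 0.8106
Since ρ = 0.8106 < 1, system is stable.
Offered load a = λ/μ = cρ = 21.4/13.2 = 1.6212
P₀ = [ Σₙ₌₀^1 aⁿ/n! + a^2/(2!(1-ρ)) ]⁻¹
Σ = a^0/0! + a^1/1! = 1.0000 + 1.6212 = 2.6212
a^2/(2!(1-ρ)) = 2.62833/(2 × 0.189394) = 6.9388
P₀ = 1/(2.6212 + 6.9388) = 0.1046
Lq = P₀·a^2·ρ / (2!(1-ρ)²) = 0.104603 × 2.62833 × 0.810606 / (2 × 0.0358701) = 3.1065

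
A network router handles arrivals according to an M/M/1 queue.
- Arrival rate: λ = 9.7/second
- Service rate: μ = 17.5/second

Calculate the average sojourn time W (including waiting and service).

First, compute utilization: ρ = λ/μ = 9.7/17.5 = 0.5543
For M/M/1: W = 1/(μ-λ)
W = 1/(17.5-9.7) = 1/7.80
W = 0.1282 seconds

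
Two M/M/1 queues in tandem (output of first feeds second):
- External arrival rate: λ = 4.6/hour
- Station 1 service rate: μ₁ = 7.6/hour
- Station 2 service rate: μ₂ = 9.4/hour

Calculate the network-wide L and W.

By Jackson's theorem, each station behaves as independent M/M/1.
Station 1: ρ₁ = 4.6/7.6 = 0.6053, L₁ = ρ₁/(1-ρ₁) = λ/(μ₁-λ) = 4.6/3.00 = 1.53333
Station 2: ρ₂ = 4.6/9.4 = 0.4894, L₂ = ρ₂/(1-ρ₂) = λ/(μ₂-λ) = 4.6/4.80 = 0.958333
Total: L = L₁ + L₂ = 1.53333 + 0.958333 = 2.4917
W = L/λ = 2.4917/4.6 = 0.5417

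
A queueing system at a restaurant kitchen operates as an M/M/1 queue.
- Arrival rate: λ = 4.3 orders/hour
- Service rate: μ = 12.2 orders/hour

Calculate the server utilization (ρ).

Server utilization: ρ = λ/μ
ρ = 4.3/12.2 = 0.3525
The server is busy 35.25% of the time.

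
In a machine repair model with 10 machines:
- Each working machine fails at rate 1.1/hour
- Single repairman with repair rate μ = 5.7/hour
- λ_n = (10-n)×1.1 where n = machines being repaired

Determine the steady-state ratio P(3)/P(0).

P(3)/P(0) = ∏_{i=0}^{3-1} λ_i/μ_{i+1}
= (10-0)×1.1/5.7 × (10-1)×1.1/5.7 × (10-2)×1.1/5.7
= 5.1747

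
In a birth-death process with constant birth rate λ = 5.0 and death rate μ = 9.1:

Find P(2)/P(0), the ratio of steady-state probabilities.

For constant rates: P(n)/P(0) = (λ/μ)^n
P(2)/P(0) = (5.0/9.1)^2 = 0.54945^2 = 0.3019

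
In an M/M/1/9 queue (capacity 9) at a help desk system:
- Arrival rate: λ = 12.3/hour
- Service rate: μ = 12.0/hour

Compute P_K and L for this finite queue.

ρ = λ/μ = 12.3/12.0 = 1.0250
P₀ = (1-ρ)/(1-ρ^(K+1)) = (1-1.0250)/(1-1.0250^10) = -0.025000/-0.28008 = 0.08926
P_K = P₀×ρ^K = 0.08926 × 1.0250^9 = 0.08926 × 1.2489 = 0.1115
Blocking probability P_9 = 0.1115 (11.15%)
L = ρ[1 - (K+1)ρ^K + Kρ^(K+1)] / [(1-ρ)(1-ρ^(K+1))]
L = 1.0250 × (1 - 10×1.24886297 + 9×1.28008454) / ((1 - 1.0250) × (1 - 1.28008454)) = 4.7035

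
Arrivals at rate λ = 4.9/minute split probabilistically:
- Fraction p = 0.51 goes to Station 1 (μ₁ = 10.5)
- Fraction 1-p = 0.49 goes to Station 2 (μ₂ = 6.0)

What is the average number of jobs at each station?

Effective rates: λ₁ = 4.9×0.51 = 2.499, λ₂ = 4.9×0.49 = 2.401
Station 1: ρ₁ = 2.499/10.5 = 0.2380, L₁ = ρ₁/(1-ρ₁) = 0.2380/(1-0.2380) = 0.3123
Station 2: ρ₂ = 2.401/6.0 = 0.40017, L₂ = ρ₂/(1-ρ₂) = 0.40017/(1-0.40017) = 0.6671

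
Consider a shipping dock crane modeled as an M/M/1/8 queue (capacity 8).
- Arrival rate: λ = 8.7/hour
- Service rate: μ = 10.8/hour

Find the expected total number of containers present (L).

ρ = λ/μ = 8.7/10.8 = 0.805556
P₀ = (1-ρ)/(1-ρ^(K+1)) = (1-0.805556)/(1-0.805556^9) = 0.1944/0.8572 = 0.2268
P_K = P₀×ρ^K = 0.22685 × 0.805556^8 = 0.22685 × 0.17732 = 0.04023
L = ρ[1 - (K+1)ρ^K + Kρ^(K+1)] / [(1-ρ)(1-ρ^(K+1))]
L = 0.805556 × (1 - 9×0.17732 + 8×0.14284) / ((1 - 0.805556) × (1 - 0.14284)) = 2.6430 containers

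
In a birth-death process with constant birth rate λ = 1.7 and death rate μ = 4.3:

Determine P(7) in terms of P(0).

For constant rates: P(n)/P(0) = (λ/μ)^n
P(7)/P(0) = (1.7/4.3)^7 = 0.39535^7 = 0.001510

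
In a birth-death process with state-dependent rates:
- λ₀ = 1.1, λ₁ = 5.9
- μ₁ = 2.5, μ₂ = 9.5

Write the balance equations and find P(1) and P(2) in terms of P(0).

Balance equations:
State 0: λ₀P₀ = μ₁P₁ → P₁ = (λ₀/μ₁)P₀ = (1.1/2.5)P₀ = 0.4400P₀
State 1: P₂ = (λ₀λ₁)/(μ₁μ₂)P₀ = (1.1×5.9)/(2.5×9.5)P₀ = 0.2733P₀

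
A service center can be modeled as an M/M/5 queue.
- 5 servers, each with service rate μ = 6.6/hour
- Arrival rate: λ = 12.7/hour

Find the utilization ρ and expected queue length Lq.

Traffic intensity: ρ = λ/(cμ) = 12.7/(5×6.6) = 0.3848
Since ρ = 0.3848 < 1, system is stable.
Offered load a = λ/μ = cρ = 12.7/6.6 = 1.9242
P₀ = [ Σₙ₌₀^4 aⁿ/n! + a^5/(5!(1-ρ)) ]⁻¹
Σ = a^0/0! + a^1/1! + a^2/2! + a^3/3! + a^4/4! = 1.0000 + 1.9242 + 1.8514 + 1.1875 + 0.57125 = 6.5343
a^5/(5!(1-ρ)) = 26.3815/(120 × 0.6152) = 0.3574
P₀ = 1/(6.5343 + 0.3574) = 0.1451
Lq = P₀·a^5·ρ / (5!(1-ρ)²) = 0.1451 × 26.3815 × 0.3848 / (120 × 0.3784) = 0.03244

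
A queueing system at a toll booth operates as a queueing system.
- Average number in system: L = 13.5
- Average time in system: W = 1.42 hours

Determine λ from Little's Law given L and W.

Little's Law: L = λW, so λ = L/W
λ = 13.5/1.42 = 9.5070 vehicles/hour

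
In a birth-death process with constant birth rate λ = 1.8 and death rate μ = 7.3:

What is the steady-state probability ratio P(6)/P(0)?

For constant rates: P(n)/P(0) = (λ/μ)^n
P(6)/P(0) = (1.8/7.3)^6 = 0.246575^6 = 0.0002247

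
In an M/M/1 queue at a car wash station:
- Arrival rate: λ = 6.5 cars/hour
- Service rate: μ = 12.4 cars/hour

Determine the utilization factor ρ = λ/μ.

Server utilization: ρ = λ/μ
ρ = 6.5/12.4 = 0.5242
The server is busy 52.42% of the time.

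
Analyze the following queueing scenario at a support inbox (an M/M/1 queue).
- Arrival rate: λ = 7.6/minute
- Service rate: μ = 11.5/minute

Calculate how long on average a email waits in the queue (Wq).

First, compute utilization: ρ = λ/μ = 7.6/11.5 = 0.6609
For M/M/1: Wq = λ/(μ(μ-λ))
Wq = 7.6/(11.5 × (11.5-7.6))
Wq = 7.6/(11.5 × 3.90)
Wq = 0.1695 minutes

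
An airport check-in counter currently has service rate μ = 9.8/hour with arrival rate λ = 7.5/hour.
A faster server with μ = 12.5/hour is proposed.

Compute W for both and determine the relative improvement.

System 1: ρ₁ = 7.5/9.8 = 0.7653, W₁ = 1/(9.8-7.5) = 0.4348
System 2: ρ₂ = 7.5/12.5 = 0.6000, W₂ = 1/(12.5-7.5) = 0.2000
Improvement: (W₁-W₂)/W₁ = (0.4348-0.2000)/0.4348 = 54.00%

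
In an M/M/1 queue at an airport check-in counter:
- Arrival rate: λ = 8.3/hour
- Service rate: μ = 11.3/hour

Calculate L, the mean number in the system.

ρ = λ/μ = 8.3/11.3 = 0.7345
For M/M/1: L = λ/(μ-λ)
L = 8.3/(11.3-8.3) = 8.3/3.00
L = 2.7667 passengers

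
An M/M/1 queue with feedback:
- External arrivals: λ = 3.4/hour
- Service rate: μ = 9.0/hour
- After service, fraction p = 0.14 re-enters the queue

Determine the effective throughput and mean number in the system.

Effective arrival rate: λ_eff = λ/(1-p) = 3.4/(1-0.14) = 3.4/0.86 = 3.9535
ρ = λ_eff/μ = 3.9535/9.0 = 0.43928
L = ρ/(1-ρ) = 0.43928/(1-0.43928) = 0.7834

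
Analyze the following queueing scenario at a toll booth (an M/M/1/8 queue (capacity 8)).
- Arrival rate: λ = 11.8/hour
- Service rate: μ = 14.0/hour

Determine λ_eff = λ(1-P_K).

ρ = λ/μ = 11.8/14.0 = 0.84286
P₀ = (1-ρ)/(1-ρ^(K+1)) = (1-0.84286)/(1-0.84286^9) = 0.1571/0.7853 = 0.2001
P_K = P₀×ρ^K = 0.2001 × 0.84286^8 = 0.2001 × 0.2547 = 0.05097
λ_eff = λ(1-P_K) = 11.8 × (1 - 0.05097) = 11.8 × 0.94903 = 11.1986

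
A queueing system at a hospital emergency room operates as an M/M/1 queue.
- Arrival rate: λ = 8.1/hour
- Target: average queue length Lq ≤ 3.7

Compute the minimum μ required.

For M/M/1: Lq = λ²/(μ(μ-λ))
Need Lq ≤ 3.7, i.e. μ(μ-λ) ≥ λ²/3.7
μ² - 8.1μ - 65.61/3.7 ≥ 0  →  μ² - 8.1μ - 17.73243 ≥ 0
Quadratic formula (positive root): μ = [λ + √(λ² + 4×17.73243)]/2
Discriminant: 65.61 + 4×17.73243 = 136.5397, √136.5397 = 11.6850
μ ≥ (8.1 + 11.6850)/2 = 9.8925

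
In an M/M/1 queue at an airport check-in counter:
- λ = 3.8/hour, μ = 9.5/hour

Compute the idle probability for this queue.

ρ = λ/μ = 3.8/9.5 = 0.4000
P(0) = 1 - ρ = 1 - 0.4000 = 0.6000
The server is idle 60.00% of the time.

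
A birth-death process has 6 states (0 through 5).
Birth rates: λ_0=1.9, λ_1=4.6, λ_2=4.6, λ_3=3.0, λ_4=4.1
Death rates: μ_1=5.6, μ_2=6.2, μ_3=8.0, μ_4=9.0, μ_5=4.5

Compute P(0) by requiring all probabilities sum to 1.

Ratios P(n)/P(0) = (λ₀···λₙ₋₁)/(μ₁···μₙ):
P(1)/P(0) = (1.9)/(5.6) = 0.3392857
P(2)/P(0) = (1.9×4.6)/(5.6×6.2) = 0.2517281
P(3)/P(0) = (1.9×4.6×4.6)/(5.6×6.2×8.0) = 0.1447437
P(4)/P(0) = (1.9×4.6×4.6×3.0)/(5.6×6.2×8.0×9.0) = 0.04824789
P(5)/P(0) = (1.9×4.6×4.6×3.0×4.1)/(5.6×6.2×8.0×9.0×4.5) = 0.04395919

Normalization: ∑ P(n) = 1
P(0) × (1.000000 + 0.3392857 + 0.2517281 + 0.1447437 + 0.04824789 + 0.04395919) = 1
P(0) × 1.82796 = 1
P(0) = 1/1.82796 = 0.5471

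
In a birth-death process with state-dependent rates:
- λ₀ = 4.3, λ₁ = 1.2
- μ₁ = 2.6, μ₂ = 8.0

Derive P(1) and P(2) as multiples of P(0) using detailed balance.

Balance equations:
State 0: λ₀P₀ = μ₁P₁ → P₁ = (λ₀/μ₁)P₀ = (4.3/2.6)P₀ = 1.6538P₀
State 1: P₂ = (λ₀λ₁)/(μ₁μ₂)P₀ = (4.3×1.2)/(2.6×8.0)P₀ = 0.2481P₀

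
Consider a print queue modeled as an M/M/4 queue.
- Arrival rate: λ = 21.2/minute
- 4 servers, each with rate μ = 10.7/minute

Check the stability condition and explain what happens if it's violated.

Stability requires ρ = λ/(cμ) < 1
ρ = 21.2/(4 × 10.7) = 21.2/42.80 = 0.4953
Since 0.4953 < 1, the system is STABLE.
The servers are busy 49.53% of the time.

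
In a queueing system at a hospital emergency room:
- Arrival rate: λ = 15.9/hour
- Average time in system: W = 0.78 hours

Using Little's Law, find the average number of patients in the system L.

Little's Law: L = λW
L = 15.9 × 0.78 = 12.4020 patients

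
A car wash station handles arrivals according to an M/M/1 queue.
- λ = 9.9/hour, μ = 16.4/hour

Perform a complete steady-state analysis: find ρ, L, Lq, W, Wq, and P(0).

Step 1: ρ = λ/μ = 9.9/16.4 = 0.6037
Step 2: L = λ/(μ-λ) = 9.9/6.50 = 1.5231
Step 3: Lq = λ²/(μ(μ-λ)) = 98.01/(16.4×6.50) = 0.9194
Step 4: W = 1/(μ-λ) = 1/6.50 = 0.15385
Step 5: Wq = λ/(μ(μ-λ)) = 9.9/(16.4×6.50) = 0.09287
Step 6: P(0) = 1-ρ = 0.3963
Verify: L = λW = 9.9×0.15385 = 1.5231 ✔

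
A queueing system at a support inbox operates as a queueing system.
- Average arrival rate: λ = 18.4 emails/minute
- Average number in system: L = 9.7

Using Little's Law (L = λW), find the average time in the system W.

Little's Law: L = λW, so W = L/λ
W = 9.7/18.4 = 0.5272 minutes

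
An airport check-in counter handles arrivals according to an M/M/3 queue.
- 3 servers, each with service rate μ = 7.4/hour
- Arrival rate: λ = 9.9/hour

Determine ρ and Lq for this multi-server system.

Traffic intensity: ρ = λ/(cμ) = 9.9/(3×7.4) = 0.4459
Since ρ = 0.4459 < 1, system is stable.
Offered load a = λ/μ = cρ = 9.9/7.4 = 1.3378
P₀ = [ Σₙ₌₀^2 aⁿ/n! + a^3/(3!(1-ρ)) ]⁻¹
Σ = a^0/0! + a^1/1! + a^2/2! = 1.0000 + 1.3378 + 0.8949 = 3.2327
a^3/(3!(1-ρ)) = 2.3945/(6 × 0.55405) = 0.7203
P₀ = 1/(3.2327 + 0.7203) = 0.2530
Lq = P₀·a^3·ρ / (3!(1-ρ)²) = 0.2530 × 2.3945 × 0.4459 / (6 × 0.3070) = 0.1467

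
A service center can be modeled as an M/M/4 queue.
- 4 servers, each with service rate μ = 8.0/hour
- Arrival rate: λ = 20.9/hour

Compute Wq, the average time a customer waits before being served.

Traffic intensity: ρ = λ/(cμ) = 20.9/(4×8.0) = 0.6531
Since ρ = 0.6531 < 1, system is stable.
Offered load a = λ/μ = cρ = 20.9/8.0 = 2.6125
P₀ = [ Σₙ₌₀^3 aⁿ/n! + a^4/(4!(1-ρ)) ]⁻¹
Σ = a^0/0! + a^1/1! + a^2/2! + a^3/3! = 1.0000 + 2.6125 + 3.4126 + 2.9718 = 9.9969
a^4/(4!(1-ρ)) = 46.5828/(24 × 0.34688) = 5.5955
P₀ = 1/(9.9969 + 5.5955) = 0.06413
Lq = P₀·a^4·ρ / (4!(1-ρ)²) = 0.064134 × 46.5828 × 0.65312 / (24 × 0.12032) = 0.6757
Wq = Lq/λ = 0.6757/20.9 = 0.03233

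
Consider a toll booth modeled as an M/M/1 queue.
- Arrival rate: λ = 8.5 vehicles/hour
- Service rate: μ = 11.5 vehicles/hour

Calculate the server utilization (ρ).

Server utilization: ρ = λ/μ
ρ = 8.5/11.5 = 0.7391
The server is busy 73.91% of the time.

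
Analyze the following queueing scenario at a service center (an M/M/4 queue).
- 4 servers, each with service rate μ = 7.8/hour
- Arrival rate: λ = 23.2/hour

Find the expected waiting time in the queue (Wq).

Traffic intensity: ρ = λ/(cμ) = 23.2/(4×7.8) = 0.7436
Since ρ = 0.7436 < 1, system is stable.
Offered load a = λ/μ = cρ = 23.2/7.8 = 2.9744
P₀ = [ Σₙ₌₀^3 aⁿ/n! + a^4/(4!(1-ρ)) ]⁻¹
Σ = a^0/0! + a^1/1! + a^2/2! + a^3/3! = 1.0000 + 2.9744 + 4.4234 + 4.3856 = 12.7834
a^4/(4!(1-ρ)) = 78.26607/(24 × 0.2564103) = 12.7182
P₀ = 1/(12.7834 + 12.7182) = 0.03921
Lq = P₀·a^4·ρ / (4!(1-ρ)²) = 0.039213 × 78.2661 × 0.74359 / (24 × 0.065746) = 1.4463
Wq = Lq/λ = 1.4463/23.2 = 0.06234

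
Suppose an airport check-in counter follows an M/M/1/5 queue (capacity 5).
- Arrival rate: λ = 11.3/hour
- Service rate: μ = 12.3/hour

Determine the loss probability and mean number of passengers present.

ρ = λ/μ = 11.3/12.3 = 0.9187
P₀ = (1-ρ)/(1-ρ^(K+1)) = (1-0.9187)/(1-0.9187^6) = 0.08130/0.3988 = 0.2039
P_K = P₀×ρ^K = 0.2039 × 0.9187^5 = 0.2039 × 0.6544 = 0.1334
Blocking probability P_5 = 0.1334 (13.34%)
L = ρ[1 - (K+1)ρ^K + Kρ^(K+1)] / [(1-ρ)(1-ρ^(K+1))]
L = 0.9187 × (1 - 6×0.6544381 + 5×0.6012323) / ((1 - 0.9187) × (1 - 0.6012323)) = 2.2538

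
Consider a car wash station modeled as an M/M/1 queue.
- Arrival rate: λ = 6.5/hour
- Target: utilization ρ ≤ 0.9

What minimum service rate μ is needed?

ρ = λ/μ, so μ = λ/ρ
μ ≥ 6.5/0.9 = 7.2222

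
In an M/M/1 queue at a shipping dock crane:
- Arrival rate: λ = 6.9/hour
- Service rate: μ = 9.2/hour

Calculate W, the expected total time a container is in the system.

First, compute utilization: ρ = λ/μ = 6.9/9.2 = 0.7500
For M/M/1: W = 1/(μ-λ)
W = 1/(9.2-6.9) = 1/2.30
W = 0.4348 hours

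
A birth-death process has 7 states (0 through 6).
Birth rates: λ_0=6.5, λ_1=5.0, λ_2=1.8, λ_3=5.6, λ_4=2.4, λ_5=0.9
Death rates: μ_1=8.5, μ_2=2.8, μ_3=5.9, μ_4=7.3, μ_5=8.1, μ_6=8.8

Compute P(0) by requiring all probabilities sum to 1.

Ratios P(n)/P(0) = (λ₀···λₙ₋₁)/(μ₁···μₙ):
P(1)/P(0) = (6.5)/(8.5) = 0.7647
P(2)/P(0) = (6.5×5.0)/(8.5×2.8) = 1.3655
P(3)/P(0) = (6.5×5.0×1.8)/(8.5×2.8×5.9) = 0.4166
P(4)/P(0) = (6.5×5.0×1.8×5.6)/(8.5×2.8×5.9×7.3) = 0.3196
P(5)/P(0) = (6.5×5.0×1.8×5.6×2.4)/(8.5×2.8×5.9×7.3×8.1) = 0.09469
P(6)/P(0) = (6.5×5.0×1.8×5.6×2.4×0.9)/(8.5×2.8×5.9×7.3×8.1×8.8) = 0.009685

Normalization: ∑ P(n) = 1
P(0) × (1.0000 + 0.7647 + 1.3655 + 0.4166 + 0.3196 + 0.09469 + 0.009685) = 1
P(0) × 3.9708 = 1
P(0) = 1/3.9708 = 0.2518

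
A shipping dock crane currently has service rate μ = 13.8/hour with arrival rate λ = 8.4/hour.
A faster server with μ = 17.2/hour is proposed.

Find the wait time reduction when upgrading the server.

System 1: ρ₁ = 8.4/13.8 = 0.6087, W₁ = 1/(13.8-8.4) = 0.18519
System 2: ρ₂ = 8.4/17.2 = 0.4884, W₂ = 1/(17.2-8.4) = 0.11364
Improvement: (W₁-W₂)/W₁ = (0.18519-0.11364)/0.18519 = 38.64%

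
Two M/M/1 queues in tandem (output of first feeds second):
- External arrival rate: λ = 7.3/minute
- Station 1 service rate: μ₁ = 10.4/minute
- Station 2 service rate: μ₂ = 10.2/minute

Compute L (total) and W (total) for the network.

By Jackson's theorem, each station behaves as independent M/M/1.
Station 1: ρ₁ = 7.3/10.4 = 0.7019, L₁ = ρ₁/(1-ρ₁) = λ/(μ₁-λ) = 7.3/3.10 = 2.35484
Station 2: ρ₂ = 7.3/10.2 = 0.7157, L₂ = ρ₂/(1-ρ₂) = λ/(μ₂-λ) = 7.3/2.90 = 2.51724
Total: L = L₁ + L₂ = 2.35484 + 2.51724 = 4.8721
W = L/λ = 4.8721/7.3 = 0.6674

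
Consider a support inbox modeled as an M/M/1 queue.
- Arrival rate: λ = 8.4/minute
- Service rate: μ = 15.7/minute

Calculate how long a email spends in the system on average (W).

First, compute utilization: ρ = λ/μ = 8.4/15.7 = 0.5350
For M/M/1: W = 1/(μ-λ)
W = 1/(15.7-8.4) = 1/7.30
W = 0.1370 minutes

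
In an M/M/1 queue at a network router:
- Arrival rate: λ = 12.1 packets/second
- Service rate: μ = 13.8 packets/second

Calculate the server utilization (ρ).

Server utilization: ρ = λ/μ
ρ = 12.1/13.8 = 0.8768
The server is busy 87.68% of the time.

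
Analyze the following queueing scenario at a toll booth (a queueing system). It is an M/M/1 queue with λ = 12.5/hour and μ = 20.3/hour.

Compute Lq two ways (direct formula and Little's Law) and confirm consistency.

Method 1 (direct): Lq = λ²/(μ(μ-λ)) = 156.25/(20.3 × 7.80) = 0.9868

Method 2 (Little's Law):
W = 1/(μ-λ) = 1/7.80 = 0.128205
Wq = W - 1/μ = 0.128205 - 0.0492611 = 0.078944
Lq = λWq = 12.5 × 0.078944 = 0.9868 ✔ (matches Method 1)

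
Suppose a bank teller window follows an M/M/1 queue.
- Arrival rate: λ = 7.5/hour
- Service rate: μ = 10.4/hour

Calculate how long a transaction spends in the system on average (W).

First, compute utilization: ρ = λ/μ = 7.5/10.4 = 0.7212
For M/M/1: W = 1/(μ-λ)
W = 1/(10.4-7.5) = 1/2.90
W = 0.3448 hours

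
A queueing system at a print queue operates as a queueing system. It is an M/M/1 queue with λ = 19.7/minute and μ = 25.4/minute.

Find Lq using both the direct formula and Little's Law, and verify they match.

Method 1 (direct): Lq = λ²/(μ(μ-λ)) = 388.09/(25.4 × 5.70) = 2.6805

Method 2 (Little's Law):
W = 1/(μ-λ) = 1/5.70 = 0.1754386
Wq = W - 1/μ = 0.1754386 - 0.03937008 = 0.1360685
Lq = λWq = 19.7 × 0.1360685 = 2.6805 ✔ (matches Method 1)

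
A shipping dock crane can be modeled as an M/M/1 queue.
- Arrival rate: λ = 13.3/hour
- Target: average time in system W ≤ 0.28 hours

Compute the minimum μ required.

For M/M/1: W = 1/(μ-λ)
Need W ≤ 0.28, so 1/(μ-λ) ≤ 0.28
μ - λ ≥ 1/0.28 = 3.5714
μ ≥ 13.3 + 3.5714 = 16.8714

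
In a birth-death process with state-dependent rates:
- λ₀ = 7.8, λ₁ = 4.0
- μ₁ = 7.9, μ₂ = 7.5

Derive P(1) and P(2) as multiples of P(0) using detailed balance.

Balance equations:
State 0: λ₀P₀ = μ₁P₁ → P₁ = (λ₀/μ₁)P₀ = (7.8/7.9)P₀ = 0.9873P₀
State 1: P₂ = (λ₀λ₁)/(μ₁μ₂)P₀ = (7.8×4.0)/(7.9×7.5)P₀ = 0.5266P₀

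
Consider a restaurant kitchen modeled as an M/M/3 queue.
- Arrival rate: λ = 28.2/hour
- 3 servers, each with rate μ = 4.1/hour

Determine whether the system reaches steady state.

Stability requires ρ = λ/(cμ) < 1
ρ = 28.2/(3 × 4.1) = 28.2/12.30 = 2.2927
Since 2.2927 ≥ 1, the system is UNSTABLE.
Need c > λ/μ = 28.2/4.1 = 6.88.
Minimum servers needed: c = 7.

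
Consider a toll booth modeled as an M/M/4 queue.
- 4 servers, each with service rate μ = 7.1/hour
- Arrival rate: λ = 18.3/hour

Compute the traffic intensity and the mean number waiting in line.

Traffic intensity: ρ = λ/(cμ) = 18.3/(4×7.1) = 0.6444
Since ρ = 0.6444 < 1, system is stable.
Offered load a = λ/μ = cρ = 18.3/7.1 = 2.5775
P₀ = [ Σₙ₌₀^3 aⁿ/n! + a^4/(4!(1-ρ)) ]⁻¹
Σ = a^0/0! + a^1/1! + a^2/2! + a^3/3! = 1.00000 + 2.57746 + 3.32166 + 2.85382 = 9.7529
a^4/(4!(1-ρ)) = 44.1338/(24 × 0.35563) = 5.1708
P₀ = 1/(9.7529 + 5.1708) = 0.06701
Lq = P₀·a^4·ρ / (4!(1-ρ)²) = 0.067007 × 44.1338 × 0.64437 / (24 × 0.12648) = 0.6278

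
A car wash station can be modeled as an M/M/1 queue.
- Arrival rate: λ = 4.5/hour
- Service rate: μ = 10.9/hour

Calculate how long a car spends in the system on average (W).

First, compute utilization: ρ = λ/μ = 4.5/10.9 = 0.4128
For M/M/1: W = 1/(μ-λ)
W = 1/(10.9-4.5) = 1/6.40
W = 0.1562 hours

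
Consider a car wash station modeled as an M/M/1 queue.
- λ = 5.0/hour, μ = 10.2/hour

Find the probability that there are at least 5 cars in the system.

ρ = λ/μ = 5.0/10.2 = 0.490196
P(N ≥ n) = ρⁿ
P(N ≥ 5) = 0.490196^5
P(N ≥ 5) = 0.02830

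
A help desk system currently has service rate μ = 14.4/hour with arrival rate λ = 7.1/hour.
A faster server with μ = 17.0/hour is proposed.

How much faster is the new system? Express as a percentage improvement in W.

System 1: ρ₁ = 7.1/14.4 = 0.4931, W₁ = 1/(14.4-7.1) = 0.13699
System 2: ρ₂ = 7.1/17.0 = 0.4176, W₂ = 1/(17.0-7.1) = 0.10101
Improvement: (W₁-W₂)/W₁ = (0.13699-0.10101)/0.13699 = 26.26%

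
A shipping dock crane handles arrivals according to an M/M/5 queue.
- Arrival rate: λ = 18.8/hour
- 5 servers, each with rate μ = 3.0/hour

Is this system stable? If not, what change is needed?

Stability requires ρ = λ/(cμ) < 1
ρ = 18.8/(5 × 3.0) = 18.8/15.00 = 1.2533
Since 1.2533 ≥ 1, the system is UNSTABLE.
Need c > λ/μ = 18.8/3.0 = 6.27.
Minimum servers needed: c = 7.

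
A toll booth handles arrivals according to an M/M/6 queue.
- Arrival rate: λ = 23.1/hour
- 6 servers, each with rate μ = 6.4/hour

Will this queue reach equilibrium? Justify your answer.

Stability requires ρ = λ/(cμ) < 1
ρ = 23.1/(6 × 6.4) = 23.1/38.40 = 0.6016
Since 0.6016 < 1, the system is STABLE.
The servers are busy 60.16% of the time.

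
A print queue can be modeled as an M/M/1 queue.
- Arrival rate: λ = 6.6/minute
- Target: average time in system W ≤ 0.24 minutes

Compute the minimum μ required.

For M/M/1: W = 1/(μ-λ)
Need W ≤ 0.24, so 1/(μ-λ) ≤ 0.24
μ - λ ≥ 1/0.24 = 4.1667
μ ≥ 6.6 + 4.1667 = 10.7667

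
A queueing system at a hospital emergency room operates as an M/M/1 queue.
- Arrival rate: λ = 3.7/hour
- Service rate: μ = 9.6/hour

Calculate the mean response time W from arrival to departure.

First, compute utilization: ρ = λ/μ = 3.7/9.6 = 0.3854
For M/M/1: W = 1/(μ-λ)
W = 1/(9.6-3.7) = 1/5.90
W = 0.1695 hours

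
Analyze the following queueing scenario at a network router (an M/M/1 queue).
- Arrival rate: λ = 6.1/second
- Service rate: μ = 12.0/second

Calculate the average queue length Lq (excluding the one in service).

ρ = λ/μ = 6.1/12.0 = 0.5083
For M/M/1: Lq = λ²/(μ(μ-λ))
Lq = 37.21/(12.0 × 5.90)
Lq = 0.5256 packets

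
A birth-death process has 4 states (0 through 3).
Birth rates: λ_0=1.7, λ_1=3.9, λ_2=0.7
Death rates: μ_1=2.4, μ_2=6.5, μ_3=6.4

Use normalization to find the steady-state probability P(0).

Ratios P(n)/P(0) = (λ₀···λₙ₋₁)/(μ₁···μₙ):
P(1)/P(0) = (1.7)/(2.4) = 0.7083
P(2)/P(0) = (1.7×3.9)/(2.4×6.5) = 0.4250
P(3)/P(0) = (1.7×3.9×0.7)/(2.4×6.5×6.4) = 0.04648

Normalization: ∑ P(n) = 1
P(0) × (1.0000 + 0.7083 + 0.4250 + 0.04648) = 1
P(0) × 2.1798 = 1
P(0) = 1/2.1798 = 0.4588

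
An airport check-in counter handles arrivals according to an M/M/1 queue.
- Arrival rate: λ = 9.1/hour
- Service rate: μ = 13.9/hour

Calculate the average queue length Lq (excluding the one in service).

ρ = λ/μ = 9.1/13.9 = 0.6547
For M/M/1: Lq = λ²/(μ(μ-λ))
Lq = 82.81/(13.9 × 4.80)
Lq = 1.2412 passengers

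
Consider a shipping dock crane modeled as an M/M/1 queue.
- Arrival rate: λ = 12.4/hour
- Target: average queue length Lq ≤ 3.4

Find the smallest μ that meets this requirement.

For M/M/1: Lq = λ²/(μ(μ-λ))
Need Lq ≤ 3.4, i.e. μ(μ-λ) ≥ λ²/3.4
μ² - 12.4μ - 153.76/3.4 ≥ 0  →  μ² - 12.4μ - 45.22353 ≥ 0
Quadratic formula (positive root): μ = [λ + √(λ² + 4×45.22353)]/2
Discriminant: 153.76 + 4×45.22353 = 334.6541, √334.6541 = 18.2936
μ ≥ (12.4 + 18.2936)/2 = 15.3468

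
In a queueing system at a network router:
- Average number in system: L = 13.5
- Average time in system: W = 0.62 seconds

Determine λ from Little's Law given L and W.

Little's Law: L = λW, so λ = L/W
λ = 13.5/0.62 = 21.7742 packets/second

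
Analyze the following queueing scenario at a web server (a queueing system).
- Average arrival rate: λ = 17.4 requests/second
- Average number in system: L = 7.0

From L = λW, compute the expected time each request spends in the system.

Little's Law: L = λW, so W = L/λ
W = 7.0/17.4 = 0.4023 seconds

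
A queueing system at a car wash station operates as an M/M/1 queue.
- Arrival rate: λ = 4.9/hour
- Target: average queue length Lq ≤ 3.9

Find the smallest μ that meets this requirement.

For M/M/1: Lq = λ²/(μ(μ-λ))
Need Lq ≤ 3.9, i.e. μ(μ-λ) ≥ λ²/3.9
μ² - 4.9μ - 24.01/3.9 ≥ 0  →  μ² - 4.9μ - 6.1564 ≥ 0
Quadratic formula (positive root): μ = [λ + √(λ² + 4×6.1564)]/2
Discriminant: 24.01 + 4×6.1564 = 48.6356, √48.6356 = 6.9739
μ ≥ (4.9 + 6.9739)/2 = 5.9370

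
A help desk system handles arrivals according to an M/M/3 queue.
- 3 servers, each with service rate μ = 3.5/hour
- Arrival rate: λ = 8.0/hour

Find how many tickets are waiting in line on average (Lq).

Traffic intensity: ρ = λ/(cμ) = 8.0/(3×3.5) = 0.7619
Since ρ = 0.7619 < 1, system is stable.
Offered load a = λ/μ = cρ = 8.0/3.5 = 2.2857
P₀ = [ Σₙ₌₀^2 aⁿ/n! + a^3/(3!(1-ρ)) ]⁻¹
Σ = a^0/0! + a^1/1! + a^2/2! = 1.000000 + 2.285714 + 2.612245 = 5.8980
a^3/(3!(1-ρ)) = 11.9417/(6 × 0.238095) = 8.3592
P₀ = 1/(5.8980 + 8.3592) = 0.07014
Lq = P₀·a^3·ρ / (3!(1-ρ)²) = 0.07014 × 11.9417 × 0.7619 / (6 × 0.05669) = 1.8762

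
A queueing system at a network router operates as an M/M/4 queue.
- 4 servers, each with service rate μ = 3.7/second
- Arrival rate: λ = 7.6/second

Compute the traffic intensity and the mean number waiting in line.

Traffic intensity: ρ = λ/(cμ) = 7.6/(4×3.7) = 0.5135
Since ρ = 0.5135 < 1, system is stable.
Offered load a = λ/μ = cρ = 7.6/3.7 = 2.0541
P₀ = [ Σₙ₌₀^3 aⁿ/n! + a^4/(4!(1-ρ)) ]⁻¹
Σ = a^0/0! + a^1/1! + a^2/2! + a^3/3! = 1.00000 + 2.05405 + 2.10957 + 1.44439 = 6.6080
a^4/(4!(1-ρ)) = 17.8011/(24 × 0.4865) = 1.5246
P₀ = 1/(6.6080 + 1.5246) = 0.1230
Lq = P₀·a^4·ρ / (4!(1-ρ)²) = 0.1230 × 17.8011 × 0.5135 / (24 × 0.2367) = 0.1979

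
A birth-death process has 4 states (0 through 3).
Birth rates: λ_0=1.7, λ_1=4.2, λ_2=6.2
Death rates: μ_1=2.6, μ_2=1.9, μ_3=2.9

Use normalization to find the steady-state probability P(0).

Ratios P(n)/P(0) = (λ₀···λₙ₋₁)/(μ₁···μₙ):
P(1)/P(0) = (1.7)/(2.6) = 0.653846
P(2)/P(0) = (1.7×4.2)/(2.6×1.9) = 1.44534
P(3)/P(0) = (1.7×4.2×6.2)/(2.6×1.9×2.9) = 3.09005

Normalization: ∑ P(n) = 1
P(0) × (1.00000 + 0.653846 + 1.44534 + 3.09005) = 1
P(0) × 6.1892 = 1
P(0) = 1/6.1892 = 0.1616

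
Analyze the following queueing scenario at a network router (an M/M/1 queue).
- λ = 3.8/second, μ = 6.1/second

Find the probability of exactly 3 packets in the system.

ρ = λ/μ = 3.8/6.1 = 0.62295
P(n) = (1-ρ)ρⁿ
P(3) = (1-0.62295) × 0.62295^3
P(3) = 0.37705 × 0.24175
P(3) = 0.09115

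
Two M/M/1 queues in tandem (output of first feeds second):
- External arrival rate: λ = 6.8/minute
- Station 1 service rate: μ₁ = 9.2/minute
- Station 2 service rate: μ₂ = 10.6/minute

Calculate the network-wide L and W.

By Jackson's theorem, each station behaves as independent M/M/1.
Station 1: ρ₁ = 6.8/9.2 = 0.7391, L₁ = ρ₁/(1-ρ₁) = λ/(μ₁-λ) = 6.8/2.40 = 2.8333
Station 2: ρ₂ = 6.8/10.6 = 0.6415, L₂ = ρ₂/(1-ρ₂) = λ/(μ₂-λ) = 6.8/3.80 = 1.7895
Total: L = L₁ + L₂ = 2.8333 + 1.7895 = 4.6228
W = L/λ = 4.6228/6.8 = 0.6798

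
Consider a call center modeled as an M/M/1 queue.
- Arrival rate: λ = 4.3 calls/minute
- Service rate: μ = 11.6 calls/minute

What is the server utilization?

Server utilization: ρ = λ/μ
ρ = 4.3/11.6 = 0.3707
The server is busy 37.07% of the time.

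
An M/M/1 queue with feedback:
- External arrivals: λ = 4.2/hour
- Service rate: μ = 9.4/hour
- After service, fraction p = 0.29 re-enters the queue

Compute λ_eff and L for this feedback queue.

Effective arrival rate: λ_eff = λ/(1-p) = 4.2/(1-0.29) = 4.2/0.71 = 5.9155
ρ = λ_eff/μ = 5.9155/9.4 = 0.62931
L = ρ/(1-ρ) = 0.62931/(1-0.62931) = 1.6977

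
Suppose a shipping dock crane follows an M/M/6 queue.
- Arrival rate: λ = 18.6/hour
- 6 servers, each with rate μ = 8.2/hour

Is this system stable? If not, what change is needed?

Stability requires ρ = λ/(cμ) < 1
ρ = 18.6/(6 × 8.2) = 18.6/49.20 = 0.3780
Since 0.3780 < 1, the system is STABLE.
The servers are busy 37.80% of the time.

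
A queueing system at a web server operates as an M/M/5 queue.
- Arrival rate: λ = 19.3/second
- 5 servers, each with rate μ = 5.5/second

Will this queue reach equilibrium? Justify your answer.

Stability requires ρ = λ/(cμ) < 1
ρ = 19.3/(5 × 5.5) = 19.3/27.50 = 0.7018
Since 0.7018 < 1, the system is STABLE.
The servers are busy 70.18% of the time.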